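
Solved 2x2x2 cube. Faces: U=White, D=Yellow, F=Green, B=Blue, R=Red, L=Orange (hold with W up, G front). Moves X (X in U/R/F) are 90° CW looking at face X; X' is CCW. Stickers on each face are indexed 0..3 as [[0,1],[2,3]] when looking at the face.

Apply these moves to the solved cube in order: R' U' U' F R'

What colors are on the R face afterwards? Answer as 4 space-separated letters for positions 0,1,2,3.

Answer: O R B W

Derivation:
After move 1 (R'): R=RRRR U=WBWB F=GWGW D=YGYG B=YBYB
After move 2 (U'): U=BBWW F=OOGW R=GWRR B=RRYB L=YBOO
After move 3 (U'): U=BWBW F=YBGW R=OORR B=GWYB L=RROO
After move 4 (F): F=GYWB U=BWOR R=BOWR D=ROYG L=RYOG
After move 5 (R'): R=ORBW U=BYOG F=GWWR D=RYYB B=GWOB
Query: R face = ORBW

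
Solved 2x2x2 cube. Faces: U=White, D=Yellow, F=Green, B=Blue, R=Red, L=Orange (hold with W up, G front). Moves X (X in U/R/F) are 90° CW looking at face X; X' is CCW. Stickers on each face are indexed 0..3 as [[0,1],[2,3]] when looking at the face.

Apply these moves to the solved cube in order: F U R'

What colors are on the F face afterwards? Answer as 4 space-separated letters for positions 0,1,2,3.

Answer: W W G W

Derivation:
After move 1 (F): F=GGGG U=WWOO R=WRWR D=RRYY L=OYOY
After move 2 (U): U=OWOW F=WRGG R=BBWR B=OYBB L=GGOY
After move 3 (R'): R=BRBW U=OBOO F=WWGW D=RRYG B=YYRB
Query: F face = WWGW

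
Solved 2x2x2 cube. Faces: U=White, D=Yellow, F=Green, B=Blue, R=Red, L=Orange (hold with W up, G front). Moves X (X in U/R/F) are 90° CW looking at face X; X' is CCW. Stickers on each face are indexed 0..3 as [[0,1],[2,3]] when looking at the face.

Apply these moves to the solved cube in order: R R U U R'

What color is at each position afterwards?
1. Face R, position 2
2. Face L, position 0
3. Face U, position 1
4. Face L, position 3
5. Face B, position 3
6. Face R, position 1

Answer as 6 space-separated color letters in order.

After move 1 (R): R=RRRR U=WGWG F=GYGY D=YBYB B=WBWB
After move 2 (R): R=RRRR U=WYWY F=GBGB D=YWYW B=GBGB
After move 3 (U): U=WWYY F=RRGB R=GBRR B=OOGB L=GBOO
After move 4 (U): U=YWYW F=GBGB R=OORR B=GBGB L=RROO
After move 5 (R'): R=OROR U=YGYG F=GWGW D=YBYB B=WBWB
Query 1: R[2] = O
Query 2: L[0] = R
Query 3: U[1] = G
Query 4: L[3] = O
Query 5: B[3] = B
Query 6: R[1] = R

Answer: O R G O B R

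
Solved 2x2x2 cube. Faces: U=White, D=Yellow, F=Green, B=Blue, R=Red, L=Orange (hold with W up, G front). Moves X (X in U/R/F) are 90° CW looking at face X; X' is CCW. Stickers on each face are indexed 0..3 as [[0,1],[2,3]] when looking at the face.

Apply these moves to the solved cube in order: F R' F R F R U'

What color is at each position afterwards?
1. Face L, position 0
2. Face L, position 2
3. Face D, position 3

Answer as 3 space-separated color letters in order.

Answer: R O Y

Derivation:
After move 1 (F): F=GGGG U=WWOO R=WRWR D=RRYY L=OYOY
After move 2 (R'): R=RRWW U=WBOB F=GWGO D=RGYG B=YBRB
After move 3 (F): F=GGOW U=WBYY R=ORBW D=WRYG L=OROG
After move 4 (R): R=BOWR U=WGYW F=GROG D=WRYY B=YBBB
After move 5 (F): F=OGGR U=WGGR R=YOWR D=WBYY L=OWOR
After move 6 (R): R=WYRO U=WGGR F=OBGY D=WBYY B=RBGB
After move 7 (U'): U=GRWG F=OWGY R=OBRO B=WYGB L=RBOR
Query 1: L[0] = R
Query 2: L[2] = O
Query 3: D[3] = Y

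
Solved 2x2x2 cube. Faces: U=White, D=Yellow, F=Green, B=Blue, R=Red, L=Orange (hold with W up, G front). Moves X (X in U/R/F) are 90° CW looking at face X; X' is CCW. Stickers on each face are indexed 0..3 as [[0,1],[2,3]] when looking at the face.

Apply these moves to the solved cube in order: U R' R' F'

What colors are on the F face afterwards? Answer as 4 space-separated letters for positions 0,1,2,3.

Answer: B O R G

Derivation:
After move 1 (U): U=WWWW F=RRGG R=BBRR B=OOBB L=GGOO
After move 2 (R'): R=BRBR U=WBWO F=RWGW D=YRYG B=YOYB
After move 3 (R'): R=RRBB U=WYWY F=RBGO D=YWYW B=GORB
After move 4 (F'): F=BORG U=WYRB R=WRYB D=GOYW L=GYOW
Query: F face = BORG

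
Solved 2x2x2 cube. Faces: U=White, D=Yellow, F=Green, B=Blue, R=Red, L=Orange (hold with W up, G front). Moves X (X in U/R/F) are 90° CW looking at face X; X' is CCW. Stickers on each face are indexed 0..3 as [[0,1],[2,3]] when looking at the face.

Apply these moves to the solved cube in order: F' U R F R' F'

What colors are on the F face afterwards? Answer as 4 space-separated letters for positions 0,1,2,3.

Answer: R G G Y

Derivation:
After move 1 (F'): F=GGGG U=WWRR R=YRYR D=OOYY L=OWOW
After move 2 (U): U=RWRW F=YRGG R=BBYR B=OWBB L=GGOW
After move 3 (R): R=YBRB U=RRRG F=YOGY D=OBYO B=WWWB
After move 4 (F): F=GYYO U=RRWG R=RBGB D=RYYO L=GOOB
After move 5 (R'): R=BBRG U=RWWW F=GRYG D=RYYO B=OWYB
After move 6 (F'): F=RGGY U=RWBR R=YBRG D=OBYO L=GWOW
Query: F face = RGGY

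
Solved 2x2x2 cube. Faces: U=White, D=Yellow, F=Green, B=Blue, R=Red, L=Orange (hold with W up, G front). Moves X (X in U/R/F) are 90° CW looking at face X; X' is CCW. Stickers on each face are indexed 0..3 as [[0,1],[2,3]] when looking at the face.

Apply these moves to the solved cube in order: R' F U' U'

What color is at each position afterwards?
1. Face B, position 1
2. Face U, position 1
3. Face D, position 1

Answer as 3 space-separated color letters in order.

Answer: G O R

Derivation:
After move 1 (R'): R=RRRR U=WBWB F=GWGW D=YGYG B=YBYB
After move 2 (F): F=GGWW U=WBOO R=WRBR D=RRYG L=OYOG
After move 3 (U'): U=BOWO F=OYWW R=GGBR B=WRYB L=YBOG
After move 4 (U'): U=OOBW F=YBWW R=OYBR B=GGYB L=WROG
Query 1: B[1] = G
Query 2: U[1] = O
Query 3: D[1] = R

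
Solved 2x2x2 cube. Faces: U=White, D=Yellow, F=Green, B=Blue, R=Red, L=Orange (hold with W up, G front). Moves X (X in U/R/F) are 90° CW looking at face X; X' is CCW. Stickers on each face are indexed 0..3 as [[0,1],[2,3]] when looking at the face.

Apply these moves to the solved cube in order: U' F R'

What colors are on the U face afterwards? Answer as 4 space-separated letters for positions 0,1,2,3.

Answer: W B O R

Derivation:
After move 1 (U'): U=WWWW F=OOGG R=GGRR B=RRBB L=BBOO
After move 2 (F): F=GOGO U=WWOB R=WGWR D=RGYY L=BYOY
After move 3 (R'): R=GRWW U=WBOR F=GWGB D=ROYO B=YRGB
Query: U face = WBOR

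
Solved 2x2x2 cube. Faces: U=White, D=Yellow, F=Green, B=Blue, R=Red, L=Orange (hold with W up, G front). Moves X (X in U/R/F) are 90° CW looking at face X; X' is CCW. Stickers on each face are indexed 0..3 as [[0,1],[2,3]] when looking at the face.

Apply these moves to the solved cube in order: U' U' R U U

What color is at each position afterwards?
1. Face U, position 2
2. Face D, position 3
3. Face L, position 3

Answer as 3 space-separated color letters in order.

After move 1 (U'): U=WWWW F=OOGG R=GGRR B=RRBB L=BBOO
After move 2 (U'): U=WWWW F=BBGG R=OORR B=GGBB L=RROO
After move 3 (R): R=RORO U=WBWG F=BYGY D=YBYG B=WGWB
After move 4 (U): U=WWGB F=ROGY R=WGRO B=RRWB L=BYOO
After move 5 (U): U=GWBW F=WGGY R=RRRO B=BYWB L=ROOO
Query 1: U[2] = B
Query 2: D[3] = G
Query 3: L[3] = O

Answer: B G O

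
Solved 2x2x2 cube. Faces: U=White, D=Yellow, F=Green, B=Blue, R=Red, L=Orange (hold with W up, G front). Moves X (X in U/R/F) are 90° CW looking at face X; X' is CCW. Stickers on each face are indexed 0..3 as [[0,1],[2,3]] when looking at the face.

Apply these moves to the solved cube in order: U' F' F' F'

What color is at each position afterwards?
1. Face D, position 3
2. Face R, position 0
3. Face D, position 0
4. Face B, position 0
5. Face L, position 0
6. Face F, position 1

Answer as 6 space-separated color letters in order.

Answer: Y W R R B O

Derivation:
After move 1 (U'): U=WWWW F=OOGG R=GGRR B=RRBB L=BBOO
After move 2 (F'): F=OGOG U=WWGR R=YGYR D=BOYY L=BWOW
After move 3 (F'): F=GGOO U=WWYY R=OGBR D=WWYY L=BROG
After move 4 (F'): F=GOGO U=WWOB R=WGWR D=RGYY L=BYOY
Query 1: D[3] = Y
Query 2: R[0] = W
Query 3: D[0] = R
Query 4: B[0] = R
Query 5: L[0] = B
Query 6: F[1] = O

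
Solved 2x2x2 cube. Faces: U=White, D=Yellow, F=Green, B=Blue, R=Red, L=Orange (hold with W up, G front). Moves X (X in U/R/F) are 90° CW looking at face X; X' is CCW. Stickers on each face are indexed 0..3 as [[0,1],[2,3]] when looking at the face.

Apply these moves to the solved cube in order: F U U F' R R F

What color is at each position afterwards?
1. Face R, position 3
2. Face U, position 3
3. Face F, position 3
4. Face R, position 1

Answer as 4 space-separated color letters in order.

Answer: R W B R

Derivation:
After move 1 (F): F=GGGG U=WWOO R=WRWR D=RRYY L=OYOY
After move 2 (U): U=OWOW F=WRGG R=BBWR B=OYBB L=GGOY
After move 3 (U): U=OOWW F=BBGG R=OYWR B=GGBB L=WROY
After move 4 (F'): F=BGBG U=OOOW R=RYRR D=RYYY L=WWOW
After move 5 (R): R=RRRY U=OGOG F=BYBY D=RBYG B=WGOB
After move 6 (R): R=RRYR U=OYOY F=BBBG D=ROYW B=GGGB
After move 7 (F): F=BBGB U=OYWW R=ORYR D=YRYW L=WROO
Query 1: R[3] = R
Query 2: U[3] = W
Query 3: F[3] = B
Query 4: R[1] = R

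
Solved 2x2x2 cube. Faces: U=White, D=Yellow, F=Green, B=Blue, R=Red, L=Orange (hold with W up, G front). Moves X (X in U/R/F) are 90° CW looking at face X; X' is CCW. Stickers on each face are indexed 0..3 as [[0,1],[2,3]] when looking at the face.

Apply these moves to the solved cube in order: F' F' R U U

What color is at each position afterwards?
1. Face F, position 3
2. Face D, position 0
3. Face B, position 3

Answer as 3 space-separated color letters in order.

Answer: Y W B

Derivation:
After move 1 (F'): F=GGGG U=WWRR R=YRYR D=OOYY L=OWOW
After move 2 (F'): F=GGGG U=WWYY R=OROR D=WWYY L=OROR
After move 3 (R): R=OORR U=WGYG F=GWGY D=WBYB B=YBWB
After move 4 (U): U=YWGG F=OOGY R=YBRR B=ORWB L=GWOR
After move 5 (U): U=GYGW F=YBGY R=ORRR B=GWWB L=OOOR
Query 1: F[3] = Y
Query 2: D[0] = W
Query 3: B[3] = B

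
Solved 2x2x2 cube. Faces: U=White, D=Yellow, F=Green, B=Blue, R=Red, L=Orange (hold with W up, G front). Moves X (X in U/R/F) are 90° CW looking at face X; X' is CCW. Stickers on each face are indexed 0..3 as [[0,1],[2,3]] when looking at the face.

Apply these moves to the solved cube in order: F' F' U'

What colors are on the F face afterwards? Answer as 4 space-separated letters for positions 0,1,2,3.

After move 1 (F'): F=GGGG U=WWRR R=YRYR D=OOYY L=OWOW
After move 2 (F'): F=GGGG U=WWYY R=OROR D=WWYY L=OROR
After move 3 (U'): U=WYWY F=ORGG R=GGOR B=ORBB L=BBOR
Query: F face = ORGG

Answer: O R G G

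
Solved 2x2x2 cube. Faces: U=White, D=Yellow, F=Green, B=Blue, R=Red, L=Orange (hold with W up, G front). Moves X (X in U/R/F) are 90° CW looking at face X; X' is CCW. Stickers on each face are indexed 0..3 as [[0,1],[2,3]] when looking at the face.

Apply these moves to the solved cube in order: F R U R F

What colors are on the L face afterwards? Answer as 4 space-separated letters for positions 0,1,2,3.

After move 1 (F): F=GGGG U=WWOO R=WRWR D=RRYY L=OYOY
After move 2 (R): R=WWRR U=WGOG F=GRGY D=RBYB B=OBWB
After move 3 (U): U=OWGG F=WWGY R=OBRR B=OYWB L=GROY
After move 4 (R): R=RORB U=OWGY F=WBGB D=RWYO B=GYWB
After move 5 (F): F=GWBB U=OWYR R=GOYB D=RRYO L=GROW
Query: L face = GROW

Answer: G R O W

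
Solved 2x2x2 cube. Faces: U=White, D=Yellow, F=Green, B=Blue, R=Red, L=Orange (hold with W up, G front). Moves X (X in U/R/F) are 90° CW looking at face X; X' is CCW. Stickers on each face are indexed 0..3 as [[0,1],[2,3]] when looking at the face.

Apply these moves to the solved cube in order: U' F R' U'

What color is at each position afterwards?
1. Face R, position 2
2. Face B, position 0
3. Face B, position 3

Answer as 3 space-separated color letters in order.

Answer: W G B

Derivation:
After move 1 (U'): U=WWWW F=OOGG R=GGRR B=RRBB L=BBOO
After move 2 (F): F=GOGO U=WWOB R=WGWR D=RGYY L=BYOY
After move 3 (R'): R=GRWW U=WBOR F=GWGB D=ROYO B=YRGB
After move 4 (U'): U=BRWO F=BYGB R=GWWW B=GRGB L=YROY
Query 1: R[2] = W
Query 2: B[0] = G
Query 3: B[3] = B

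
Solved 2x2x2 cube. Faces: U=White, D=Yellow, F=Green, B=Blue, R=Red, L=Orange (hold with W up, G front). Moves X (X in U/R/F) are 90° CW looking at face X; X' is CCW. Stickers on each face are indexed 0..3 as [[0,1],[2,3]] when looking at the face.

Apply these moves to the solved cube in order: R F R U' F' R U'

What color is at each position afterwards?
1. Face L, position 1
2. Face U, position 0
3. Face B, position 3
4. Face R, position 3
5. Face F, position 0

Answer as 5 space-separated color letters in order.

After move 1 (R): R=RRRR U=WGWG F=GYGY D=YBYB B=WBWB
After move 2 (F): F=GGYY U=WGOO R=WRGR D=RRYB L=OYOB
After move 3 (R): R=GWRR U=WGOY F=GRYB D=RWYW B=OBGB
After move 4 (U'): U=GYWO F=OYYB R=GRRR B=GWGB L=OBOB
After move 5 (F'): F=YBOY U=GYGR R=WRRR D=BBYW L=OOOW
After move 6 (R): R=RWRR U=GBGY F=YBOW D=BGYG B=RWYB
After move 7 (U'): U=BYGG F=OOOW R=YBRR B=RWYB L=RWOW
Query 1: L[1] = W
Query 2: U[0] = B
Query 3: B[3] = B
Query 4: R[3] = R
Query 5: F[0] = O

Answer: W B B R O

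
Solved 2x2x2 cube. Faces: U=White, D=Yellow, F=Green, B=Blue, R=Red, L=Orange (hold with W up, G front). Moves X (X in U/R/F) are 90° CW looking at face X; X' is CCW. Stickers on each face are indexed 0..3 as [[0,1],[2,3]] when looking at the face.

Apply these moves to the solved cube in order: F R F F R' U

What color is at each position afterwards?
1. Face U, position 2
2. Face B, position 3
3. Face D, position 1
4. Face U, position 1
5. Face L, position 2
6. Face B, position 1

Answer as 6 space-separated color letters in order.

After move 1 (F): F=GGGG U=WWOO R=WRWR D=RRYY L=OYOY
After move 2 (R): R=WWRR U=WGOG F=GRGY D=RBYB B=OBWB
After move 3 (F): F=GGYR U=WGYY R=OWGR D=RWYB L=OROB
After move 4 (F): F=YGRG U=WGBR R=YWYR D=GOYB L=OROW
After move 5 (R'): R=WRYY U=WWBO F=YGRR D=GGYG B=BBOB
After move 6 (U): U=BWOW F=WRRR R=BBYY B=OROB L=YGOW
Query 1: U[2] = O
Query 2: B[3] = B
Query 3: D[1] = G
Query 4: U[1] = W
Query 5: L[2] = O
Query 6: B[1] = R

Answer: O B G W O R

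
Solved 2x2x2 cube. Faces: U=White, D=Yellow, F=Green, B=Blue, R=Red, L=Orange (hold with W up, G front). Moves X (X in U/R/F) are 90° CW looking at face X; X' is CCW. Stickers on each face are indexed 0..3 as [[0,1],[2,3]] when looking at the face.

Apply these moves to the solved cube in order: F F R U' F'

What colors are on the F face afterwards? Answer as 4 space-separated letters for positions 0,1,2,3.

Answer: R Y O G

Derivation:
After move 1 (F): F=GGGG U=WWOO R=WRWR D=RRYY L=OYOY
After move 2 (F): F=GGGG U=WWYY R=OROR D=WWYY L=OROR
After move 3 (R): R=OORR U=WGYG F=GWGY D=WBYB B=YBWB
After move 4 (U'): U=GGWY F=ORGY R=GWRR B=OOWB L=YBOR
After move 5 (F'): F=RYOG U=GGGR R=BWWR D=BRYB L=YYOW
Query: F face = RYOG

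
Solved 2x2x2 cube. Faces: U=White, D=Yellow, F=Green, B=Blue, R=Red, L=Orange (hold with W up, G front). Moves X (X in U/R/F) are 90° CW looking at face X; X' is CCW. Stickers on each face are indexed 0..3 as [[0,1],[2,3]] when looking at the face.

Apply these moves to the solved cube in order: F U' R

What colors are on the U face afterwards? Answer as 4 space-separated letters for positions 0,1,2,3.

After move 1 (F): F=GGGG U=WWOO R=WRWR D=RRYY L=OYOY
After move 2 (U'): U=WOWO F=OYGG R=GGWR B=WRBB L=BBOY
After move 3 (R): R=WGRG U=WYWG F=ORGY D=RBYW B=OROB
Query: U face = WYWG

Answer: W Y W G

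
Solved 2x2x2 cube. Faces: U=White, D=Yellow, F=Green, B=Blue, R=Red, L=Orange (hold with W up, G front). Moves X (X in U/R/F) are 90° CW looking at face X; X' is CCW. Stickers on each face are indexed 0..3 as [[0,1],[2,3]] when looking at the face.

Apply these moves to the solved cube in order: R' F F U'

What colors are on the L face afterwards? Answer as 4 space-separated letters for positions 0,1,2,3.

After move 1 (R'): R=RRRR U=WBWB F=GWGW D=YGYG B=YBYB
After move 2 (F): F=GGWW U=WBOO R=WRBR D=RRYG L=OYOG
After move 3 (F): F=WGWG U=WBGY R=OROR D=BWYG L=OROR
After move 4 (U'): U=BYWG F=ORWG R=WGOR B=ORYB L=YBOR
Query: L face = YBOR

Answer: Y B O R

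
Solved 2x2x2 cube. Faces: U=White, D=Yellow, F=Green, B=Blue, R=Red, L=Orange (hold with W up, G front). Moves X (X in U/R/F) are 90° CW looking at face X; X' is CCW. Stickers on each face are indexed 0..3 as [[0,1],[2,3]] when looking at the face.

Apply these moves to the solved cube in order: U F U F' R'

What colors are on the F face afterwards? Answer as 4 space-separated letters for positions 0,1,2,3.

After move 1 (U): U=WWWW F=RRGG R=BBRR B=OOBB L=GGOO
After move 2 (F): F=GRGR U=WWOG R=WBWR D=RBYY L=GYOY
After move 3 (U): U=OWGW F=WBGR R=OOWR B=GYBB L=GROY
After move 4 (F'): F=BRWG U=OWOW R=BORR D=RYYY L=GWOG
After move 5 (R'): R=ORBR U=OBOG F=BWWW D=RRYG B=YYYB
Query: F face = BWWW

Answer: B W W W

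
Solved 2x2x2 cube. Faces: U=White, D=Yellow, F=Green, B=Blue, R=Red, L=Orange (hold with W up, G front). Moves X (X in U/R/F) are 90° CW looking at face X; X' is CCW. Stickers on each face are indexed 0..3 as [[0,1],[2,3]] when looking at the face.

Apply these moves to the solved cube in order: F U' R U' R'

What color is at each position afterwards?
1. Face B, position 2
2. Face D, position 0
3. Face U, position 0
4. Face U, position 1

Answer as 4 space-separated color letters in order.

Answer: B R Y O

Derivation:
After move 1 (F): F=GGGG U=WWOO R=WRWR D=RRYY L=OYOY
After move 2 (U'): U=WOWO F=OYGG R=GGWR B=WRBB L=BBOY
After move 3 (R): R=WGRG U=WYWG F=ORGY D=RBYW B=OROB
After move 4 (U'): U=YGWW F=BBGY R=ORRG B=WGOB L=OROY
After move 5 (R'): R=RGOR U=YOWW F=BGGW D=RBYY B=WGBB
Query 1: B[2] = B
Query 2: D[0] = R
Query 3: U[0] = Y
Query 4: U[1] = O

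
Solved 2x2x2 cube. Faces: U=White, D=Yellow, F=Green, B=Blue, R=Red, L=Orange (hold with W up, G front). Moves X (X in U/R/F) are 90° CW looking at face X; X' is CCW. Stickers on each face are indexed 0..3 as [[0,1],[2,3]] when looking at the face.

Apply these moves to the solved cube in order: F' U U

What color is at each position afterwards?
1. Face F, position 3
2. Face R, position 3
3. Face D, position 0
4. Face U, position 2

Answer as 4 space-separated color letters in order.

After move 1 (F'): F=GGGG U=WWRR R=YRYR D=OOYY L=OWOW
After move 2 (U): U=RWRW F=YRGG R=BBYR B=OWBB L=GGOW
After move 3 (U): U=RRWW F=BBGG R=OWYR B=GGBB L=YROW
Query 1: F[3] = G
Query 2: R[3] = R
Query 3: D[0] = O
Query 4: U[2] = W

Answer: G R O W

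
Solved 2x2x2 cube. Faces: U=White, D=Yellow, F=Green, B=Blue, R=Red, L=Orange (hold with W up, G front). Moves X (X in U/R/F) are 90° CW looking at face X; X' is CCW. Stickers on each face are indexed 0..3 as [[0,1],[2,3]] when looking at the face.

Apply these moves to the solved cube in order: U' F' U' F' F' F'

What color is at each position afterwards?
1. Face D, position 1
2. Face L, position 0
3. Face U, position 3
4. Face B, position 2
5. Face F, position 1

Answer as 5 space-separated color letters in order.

Answer: O R R B B

Derivation:
After move 1 (U'): U=WWWW F=OOGG R=GGRR B=RRBB L=BBOO
After move 2 (F'): F=OGOG U=WWGR R=YGYR D=BOYY L=BWOW
After move 3 (U'): U=WRWG F=BWOG R=OGYR B=YGBB L=RROW
After move 4 (F'): F=WGBO U=WROY R=OGBR D=RWYY L=RGOW
After move 5 (F'): F=GOWB U=WROB R=WGRR D=GWYY L=RYOO
After move 6 (F'): F=OBGW U=WRWR R=WGGR D=YOYY L=RBOO
Query 1: D[1] = O
Query 2: L[0] = R
Query 3: U[3] = R
Query 4: B[2] = B
Query 5: F[1] = B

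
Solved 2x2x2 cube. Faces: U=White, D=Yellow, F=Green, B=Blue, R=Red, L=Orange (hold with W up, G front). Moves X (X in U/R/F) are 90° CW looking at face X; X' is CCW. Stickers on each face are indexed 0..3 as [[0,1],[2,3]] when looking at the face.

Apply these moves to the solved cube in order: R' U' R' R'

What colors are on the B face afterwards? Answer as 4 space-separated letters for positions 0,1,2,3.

Answer: W R O B

Derivation:
After move 1 (R'): R=RRRR U=WBWB F=GWGW D=YGYG B=YBYB
After move 2 (U'): U=BBWW F=OOGW R=GWRR B=RRYB L=YBOO
After move 3 (R'): R=WRGR U=BYWR F=OBGW D=YOYW B=GRGB
After move 4 (R'): R=RRWG U=BGWG F=OYGR D=YBYW B=WROB
Query: B face = WROB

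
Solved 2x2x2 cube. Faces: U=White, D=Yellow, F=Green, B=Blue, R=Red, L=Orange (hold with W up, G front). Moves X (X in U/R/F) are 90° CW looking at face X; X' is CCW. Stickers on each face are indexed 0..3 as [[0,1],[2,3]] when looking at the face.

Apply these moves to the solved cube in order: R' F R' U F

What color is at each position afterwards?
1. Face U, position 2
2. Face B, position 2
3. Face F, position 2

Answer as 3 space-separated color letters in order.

Answer: G R O

Derivation:
After move 1 (R'): R=RRRR U=WBWB F=GWGW D=YGYG B=YBYB
After move 2 (F): F=GGWW U=WBOO R=WRBR D=RRYG L=OYOG
After move 3 (R'): R=RRWB U=WYOY F=GBWO D=RGYW B=GBRB
After move 4 (U): U=OWYY F=RRWO R=GBWB B=OYRB L=GBOG
After move 5 (F): F=WROR U=OWGB R=YBYB D=WGYW L=GROG
Query 1: U[2] = G
Query 2: B[2] = R
Query 3: F[2] = O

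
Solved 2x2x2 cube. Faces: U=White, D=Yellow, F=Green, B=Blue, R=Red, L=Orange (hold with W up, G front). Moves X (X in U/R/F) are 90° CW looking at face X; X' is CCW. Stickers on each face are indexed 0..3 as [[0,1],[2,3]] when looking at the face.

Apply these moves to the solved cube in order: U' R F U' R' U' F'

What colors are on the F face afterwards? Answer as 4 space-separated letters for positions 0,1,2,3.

After move 1 (U'): U=WWWW F=OOGG R=GGRR B=RRBB L=BBOO
After move 2 (R): R=RGRG U=WOWG F=OYGY D=YBYR B=WRWB
After move 3 (F): F=GOYY U=WOOB R=WGGG D=RRYR L=BYOB
After move 4 (U'): U=OBWO F=BYYY R=GOGG B=WGWB L=WROB
After move 5 (R'): R=OGGG U=OWWW F=BBYO D=RYYY B=RGRB
After move 6 (U'): U=WWOW F=WRYO R=BBGG B=OGRB L=RGOB
After move 7 (F'): F=ROWY U=WWBG R=YBRG D=GBYY L=RWOO
Query: F face = ROWY

Answer: R O W Y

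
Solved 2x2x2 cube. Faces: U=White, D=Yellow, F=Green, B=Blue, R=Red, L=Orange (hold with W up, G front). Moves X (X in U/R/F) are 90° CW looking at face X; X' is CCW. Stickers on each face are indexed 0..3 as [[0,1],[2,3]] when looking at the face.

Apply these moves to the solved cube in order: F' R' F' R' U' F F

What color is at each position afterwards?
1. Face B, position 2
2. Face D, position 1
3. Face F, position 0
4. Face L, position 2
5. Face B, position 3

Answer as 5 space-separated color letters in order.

Answer: W W Y O B

Derivation:
After move 1 (F'): F=GGGG U=WWRR R=YRYR D=OOYY L=OWOW
After move 2 (R'): R=RRYY U=WBRB F=GWGR D=OGYG B=YBOB
After move 3 (F'): F=WRGG U=WBRY R=GROY D=WWYG L=OBOR
After move 4 (R'): R=RYGO U=WORY F=WBGY D=WRYG B=GBWB
After move 5 (U'): U=OYWR F=OBGY R=WBGO B=RYWB L=GBOR
After move 6 (F): F=GOYB U=OYRB R=WBRO D=GWYG L=GWOR
After move 7 (F): F=YGBO U=OYRW R=RBBO D=RWYG L=GGOW
Query 1: B[2] = W
Query 2: D[1] = W
Query 3: F[0] = Y
Query 4: L[2] = O
Query 5: B[3] = B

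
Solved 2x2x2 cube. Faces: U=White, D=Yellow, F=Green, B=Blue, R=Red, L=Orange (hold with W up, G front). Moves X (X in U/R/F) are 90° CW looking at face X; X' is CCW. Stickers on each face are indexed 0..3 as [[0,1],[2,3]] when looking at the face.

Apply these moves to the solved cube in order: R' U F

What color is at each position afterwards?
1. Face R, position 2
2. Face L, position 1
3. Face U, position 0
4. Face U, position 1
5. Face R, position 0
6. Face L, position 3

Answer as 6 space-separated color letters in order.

After move 1 (R'): R=RRRR U=WBWB F=GWGW D=YGYG B=YBYB
After move 2 (U): U=WWBB F=RRGW R=YBRR B=OOYB L=GWOO
After move 3 (F): F=GRWR U=WWOW R=BBBR D=RYYG L=GYOG
Query 1: R[2] = B
Query 2: L[1] = Y
Query 3: U[0] = W
Query 4: U[1] = W
Query 5: R[0] = B
Query 6: L[3] = G

Answer: B Y W W B G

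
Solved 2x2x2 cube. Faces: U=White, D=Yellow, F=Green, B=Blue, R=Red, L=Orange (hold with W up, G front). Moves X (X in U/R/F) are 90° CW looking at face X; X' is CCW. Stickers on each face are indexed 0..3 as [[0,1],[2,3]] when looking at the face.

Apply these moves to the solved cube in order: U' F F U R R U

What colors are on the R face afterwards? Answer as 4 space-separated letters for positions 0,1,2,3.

After move 1 (U'): U=WWWW F=OOGG R=GGRR B=RRBB L=BBOO
After move 2 (F): F=GOGO U=WWOB R=WGWR D=RGYY L=BYOY
After move 3 (F): F=GGOO U=WWYY R=OGBR D=WWYY L=BROG
After move 4 (U): U=YWYW F=OGOO R=RRBR B=BRBB L=GGOG
After move 5 (R): R=BRRR U=YGYO F=OWOY D=WBYB B=WRWB
After move 6 (R): R=RBRR U=YWYY F=OBOB D=WWYW B=ORGB
After move 7 (U): U=YYYW F=RBOB R=ORRR B=GGGB L=OBOG
Query: R face = ORRR

Answer: O R R R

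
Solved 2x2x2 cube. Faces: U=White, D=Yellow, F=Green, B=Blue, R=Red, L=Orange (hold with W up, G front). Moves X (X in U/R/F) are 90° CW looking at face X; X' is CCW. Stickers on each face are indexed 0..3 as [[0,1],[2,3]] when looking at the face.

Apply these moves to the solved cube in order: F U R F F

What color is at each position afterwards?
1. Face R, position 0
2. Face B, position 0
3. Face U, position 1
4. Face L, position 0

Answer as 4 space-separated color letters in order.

Answer: Y W R G

Derivation:
After move 1 (F): F=GGGG U=WWOO R=WRWR D=RRYY L=OYOY
After move 2 (U): U=OWOW F=WRGG R=BBWR B=OYBB L=GGOY
After move 3 (R): R=WBRB U=OROG F=WRGY D=RBYO B=WYWB
After move 4 (F): F=GWYR U=ORYG R=OBGB D=RWYO L=GROB
After move 5 (F): F=YGRW U=ORBR R=YBGB D=GOYO L=GROW
Query 1: R[0] = Y
Query 2: B[0] = W
Query 3: U[1] = R
Query 4: L[0] = G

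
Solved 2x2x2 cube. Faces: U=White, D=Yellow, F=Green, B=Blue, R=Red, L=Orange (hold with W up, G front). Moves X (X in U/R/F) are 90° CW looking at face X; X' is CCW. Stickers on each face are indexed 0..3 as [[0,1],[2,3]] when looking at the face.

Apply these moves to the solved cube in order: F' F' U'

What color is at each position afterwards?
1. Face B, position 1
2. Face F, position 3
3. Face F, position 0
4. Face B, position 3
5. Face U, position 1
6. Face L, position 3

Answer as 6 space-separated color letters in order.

After move 1 (F'): F=GGGG U=WWRR R=YRYR D=OOYY L=OWOW
After move 2 (F'): F=GGGG U=WWYY R=OROR D=WWYY L=OROR
After move 3 (U'): U=WYWY F=ORGG R=GGOR B=ORBB L=BBOR
Query 1: B[1] = R
Query 2: F[3] = G
Query 3: F[0] = O
Query 4: B[3] = B
Query 5: U[1] = Y
Query 6: L[3] = R

Answer: R G O B Y R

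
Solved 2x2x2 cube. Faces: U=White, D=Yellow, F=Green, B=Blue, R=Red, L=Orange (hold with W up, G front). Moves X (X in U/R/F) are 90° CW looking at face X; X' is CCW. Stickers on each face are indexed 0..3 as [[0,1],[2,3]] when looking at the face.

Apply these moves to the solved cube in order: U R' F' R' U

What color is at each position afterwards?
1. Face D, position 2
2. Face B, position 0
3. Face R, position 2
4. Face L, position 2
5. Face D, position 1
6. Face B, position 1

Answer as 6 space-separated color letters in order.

After move 1 (U): U=WWWW F=RRGG R=BBRR B=OOBB L=GGOO
After move 2 (R'): R=BRBR U=WBWO F=RWGW D=YRYG B=YOYB
After move 3 (F'): F=WWRG U=WBBB R=RRYR D=GOYG L=GOOW
After move 4 (R'): R=RRRY U=WYBY F=WBRB D=GWYG B=GOOB
After move 5 (U): U=BWYY F=RRRB R=GORY B=GOOB L=WBOW
Query 1: D[2] = Y
Query 2: B[0] = G
Query 3: R[2] = R
Query 4: L[2] = O
Query 5: D[1] = W
Query 6: B[1] = O

Answer: Y G R O W O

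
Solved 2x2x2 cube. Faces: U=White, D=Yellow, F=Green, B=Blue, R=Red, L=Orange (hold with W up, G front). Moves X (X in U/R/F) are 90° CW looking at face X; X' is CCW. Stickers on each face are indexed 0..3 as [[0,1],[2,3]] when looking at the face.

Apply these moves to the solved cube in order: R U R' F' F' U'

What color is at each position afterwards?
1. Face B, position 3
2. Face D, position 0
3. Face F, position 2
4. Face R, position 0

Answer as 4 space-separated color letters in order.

After move 1 (R): R=RRRR U=WGWG F=GYGY D=YBYB B=WBWB
After move 2 (U): U=WWGG F=RRGY R=WBRR B=OOWB L=GYOO
After move 3 (R'): R=BRWR U=WWGO F=RWGG D=YRYY B=BOBB
After move 4 (F'): F=WGRG U=WWBW R=RRYR D=YOYY L=GOOG
After move 5 (F'): F=GGWR U=WWRY R=ORYR D=OGYY L=GWOB
After move 6 (U'): U=WYWR F=GWWR R=GGYR B=ORBB L=BOOB
Query 1: B[3] = B
Query 2: D[0] = O
Query 3: F[2] = W
Query 4: R[0] = G

Answer: B O W G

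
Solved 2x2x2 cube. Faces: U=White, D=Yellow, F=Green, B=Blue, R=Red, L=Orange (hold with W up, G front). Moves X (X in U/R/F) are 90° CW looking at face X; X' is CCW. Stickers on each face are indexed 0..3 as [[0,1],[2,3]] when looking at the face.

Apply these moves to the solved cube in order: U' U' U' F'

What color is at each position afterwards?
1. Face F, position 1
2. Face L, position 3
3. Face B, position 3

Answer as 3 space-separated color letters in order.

Answer: G W B

Derivation:
After move 1 (U'): U=WWWW F=OOGG R=GGRR B=RRBB L=BBOO
After move 2 (U'): U=WWWW F=BBGG R=OORR B=GGBB L=RROO
After move 3 (U'): U=WWWW F=RRGG R=BBRR B=OOBB L=GGOO
After move 4 (F'): F=RGRG U=WWBR R=YBYR D=GOYY L=GWOW
Query 1: F[1] = G
Query 2: L[3] = W
Query 3: B[3] = B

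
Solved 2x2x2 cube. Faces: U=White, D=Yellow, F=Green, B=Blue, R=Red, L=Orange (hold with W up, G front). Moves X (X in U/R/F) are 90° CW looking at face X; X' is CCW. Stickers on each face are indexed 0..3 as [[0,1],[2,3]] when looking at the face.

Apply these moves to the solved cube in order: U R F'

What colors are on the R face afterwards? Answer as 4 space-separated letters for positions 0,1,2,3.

After move 1 (U): U=WWWW F=RRGG R=BBRR B=OOBB L=GGOO
After move 2 (R): R=RBRB U=WRWG F=RYGY D=YBYO B=WOWB
After move 3 (F'): F=YYRG U=WRRR R=BBYB D=GOYO L=GGOW
Query: R face = BBYB

Answer: B B Y B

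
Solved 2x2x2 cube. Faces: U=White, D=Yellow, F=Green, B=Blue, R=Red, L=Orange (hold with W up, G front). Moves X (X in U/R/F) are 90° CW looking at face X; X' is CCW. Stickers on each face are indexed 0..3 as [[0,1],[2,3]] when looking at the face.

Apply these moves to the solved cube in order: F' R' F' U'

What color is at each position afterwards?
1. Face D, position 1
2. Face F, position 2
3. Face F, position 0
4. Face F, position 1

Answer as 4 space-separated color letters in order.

After move 1 (F'): F=GGGG U=WWRR R=YRYR D=OOYY L=OWOW
After move 2 (R'): R=RRYY U=WBRB F=GWGR D=OGYG B=YBOB
After move 3 (F'): F=WRGG U=WBRY R=GROY D=WWYG L=OBOR
After move 4 (U'): U=BYWR F=OBGG R=WROY B=GROB L=YBOR
Query 1: D[1] = W
Query 2: F[2] = G
Query 3: F[0] = O
Query 4: F[1] = B

Answer: W G O B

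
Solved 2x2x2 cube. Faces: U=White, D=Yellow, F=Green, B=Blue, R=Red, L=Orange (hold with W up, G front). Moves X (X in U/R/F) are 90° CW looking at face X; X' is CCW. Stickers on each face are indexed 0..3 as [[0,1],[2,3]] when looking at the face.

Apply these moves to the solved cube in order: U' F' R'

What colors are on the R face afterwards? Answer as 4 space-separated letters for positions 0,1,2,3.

After move 1 (U'): U=WWWW F=OOGG R=GGRR B=RRBB L=BBOO
After move 2 (F'): F=OGOG U=WWGR R=YGYR D=BOYY L=BWOW
After move 3 (R'): R=GRYY U=WBGR F=OWOR D=BGYG B=YROB
Query: R face = GRYY

Answer: G R Y Y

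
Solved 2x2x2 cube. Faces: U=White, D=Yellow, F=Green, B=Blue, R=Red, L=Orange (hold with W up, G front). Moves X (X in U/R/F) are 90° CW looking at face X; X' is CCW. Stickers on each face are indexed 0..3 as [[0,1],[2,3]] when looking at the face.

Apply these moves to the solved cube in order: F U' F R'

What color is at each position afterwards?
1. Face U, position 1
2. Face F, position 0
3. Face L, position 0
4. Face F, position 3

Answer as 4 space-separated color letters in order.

Answer: B G B B

Derivation:
After move 1 (F): F=GGGG U=WWOO R=WRWR D=RRYY L=OYOY
After move 2 (U'): U=WOWO F=OYGG R=GGWR B=WRBB L=BBOY
After move 3 (F): F=GOGY U=WOYB R=WGOR D=WGYY L=BROR
After move 4 (R'): R=GRWO U=WBYW F=GOGB D=WOYY B=YRGB
Query 1: U[1] = B
Query 2: F[0] = G
Query 3: L[0] = B
Query 4: F[3] = B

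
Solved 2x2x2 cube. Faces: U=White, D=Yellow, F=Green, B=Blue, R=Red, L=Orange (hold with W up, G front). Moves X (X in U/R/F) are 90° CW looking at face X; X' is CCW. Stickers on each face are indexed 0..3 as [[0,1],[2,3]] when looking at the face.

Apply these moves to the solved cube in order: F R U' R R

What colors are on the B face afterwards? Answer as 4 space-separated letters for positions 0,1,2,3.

After move 1 (F): F=GGGG U=WWOO R=WRWR D=RRYY L=OYOY
After move 2 (R): R=WWRR U=WGOG F=GRGY D=RBYB B=OBWB
After move 3 (U'): U=GGWO F=OYGY R=GRRR B=WWWB L=OBOY
After move 4 (R): R=RGRR U=GYWY F=OBGB D=RWYW B=OWGB
After move 5 (R): R=RRRG U=GBWB F=OWGW D=RGYO B=YWYB
Query: B face = YWYB

Answer: Y W Y B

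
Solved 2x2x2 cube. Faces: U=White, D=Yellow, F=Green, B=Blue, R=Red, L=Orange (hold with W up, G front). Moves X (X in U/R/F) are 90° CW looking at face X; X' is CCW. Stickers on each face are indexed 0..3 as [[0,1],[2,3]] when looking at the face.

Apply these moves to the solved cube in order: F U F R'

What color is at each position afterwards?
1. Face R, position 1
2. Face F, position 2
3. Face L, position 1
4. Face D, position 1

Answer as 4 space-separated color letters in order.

After move 1 (F): F=GGGG U=WWOO R=WRWR D=RRYY L=OYOY
After move 2 (U): U=OWOW F=WRGG R=BBWR B=OYBB L=GGOY
After move 3 (F): F=GWGR U=OWYG R=OBWR D=WBYY L=GROR
After move 4 (R'): R=BROW U=OBYO F=GWGG D=WWYR B=YYBB
Query 1: R[1] = R
Query 2: F[2] = G
Query 3: L[1] = R
Query 4: D[1] = W

Answer: R G R W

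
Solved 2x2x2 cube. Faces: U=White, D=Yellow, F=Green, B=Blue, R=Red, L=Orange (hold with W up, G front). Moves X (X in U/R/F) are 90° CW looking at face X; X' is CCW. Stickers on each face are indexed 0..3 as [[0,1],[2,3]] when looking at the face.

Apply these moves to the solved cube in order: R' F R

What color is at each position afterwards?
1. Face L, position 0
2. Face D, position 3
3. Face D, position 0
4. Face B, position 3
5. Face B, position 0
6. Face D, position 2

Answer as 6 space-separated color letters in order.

After move 1 (R'): R=RRRR U=WBWB F=GWGW D=YGYG B=YBYB
After move 2 (F): F=GGWW U=WBOO R=WRBR D=RRYG L=OYOG
After move 3 (R): R=BWRR U=WGOW F=GRWG D=RYYY B=OBBB
Query 1: L[0] = O
Query 2: D[3] = Y
Query 3: D[0] = R
Query 4: B[3] = B
Query 5: B[0] = O
Query 6: D[2] = Y

Answer: O Y R B O Y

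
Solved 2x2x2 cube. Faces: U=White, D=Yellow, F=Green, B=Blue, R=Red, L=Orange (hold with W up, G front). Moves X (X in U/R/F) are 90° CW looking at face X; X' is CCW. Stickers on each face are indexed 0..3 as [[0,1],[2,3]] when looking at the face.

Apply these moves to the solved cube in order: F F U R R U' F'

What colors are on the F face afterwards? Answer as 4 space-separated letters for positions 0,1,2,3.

After move 1 (F): F=GGGG U=WWOO R=WRWR D=RRYY L=OYOY
After move 2 (F): F=GGGG U=WWYY R=OROR D=WWYY L=OROR
After move 3 (U): U=YWYW F=ORGG R=BBOR B=ORBB L=GGOR
After move 4 (R): R=OBRB U=YRYG F=OWGY D=WBYO B=WRWB
After move 5 (R): R=ROBB U=YWYY F=OBGO D=WWYW B=GRRB
After move 6 (U'): U=WYYY F=GGGO R=OBBB B=RORB L=GROR
After move 7 (F'): F=GOGG U=WYOB R=WBWB D=RRYW L=GYOY
Query: F face = GOGG

Answer: G O G G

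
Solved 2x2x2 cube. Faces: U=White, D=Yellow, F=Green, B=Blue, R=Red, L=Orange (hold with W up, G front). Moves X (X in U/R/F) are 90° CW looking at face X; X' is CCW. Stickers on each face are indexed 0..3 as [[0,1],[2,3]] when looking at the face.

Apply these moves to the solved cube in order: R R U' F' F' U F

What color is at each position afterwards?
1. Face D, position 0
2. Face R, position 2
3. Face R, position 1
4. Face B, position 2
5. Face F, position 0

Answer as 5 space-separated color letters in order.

Answer: B Y R G O

Derivation:
After move 1 (R): R=RRRR U=WGWG F=GYGY D=YBYB B=WBWB
After move 2 (R): R=RRRR U=WYWY F=GBGB D=YWYW B=GBGB
After move 3 (U'): U=YYWW F=OOGB R=GBRR B=RRGB L=GBOO
After move 4 (F'): F=OBOG U=YYGR R=WBYR D=BOYW L=GWOW
After move 5 (F'): F=BGOO U=YYWY R=OBBR D=WWYW L=GROG
After move 6 (U): U=WYYY F=OBOO R=RRBR B=GRGB L=BGOG
After move 7 (F): F=OOOB U=WYGG R=YRYR D=BRYW L=BWOW
Query 1: D[0] = B
Query 2: R[2] = Y
Query 3: R[1] = R
Query 4: B[2] = G
Query 5: F[0] = O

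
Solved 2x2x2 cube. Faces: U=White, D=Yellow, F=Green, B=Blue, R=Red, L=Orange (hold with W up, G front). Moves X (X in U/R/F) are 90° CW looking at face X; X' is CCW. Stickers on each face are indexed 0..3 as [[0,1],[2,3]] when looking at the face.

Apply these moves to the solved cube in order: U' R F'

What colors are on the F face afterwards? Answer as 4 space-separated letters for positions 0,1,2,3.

After move 1 (U'): U=WWWW F=OOGG R=GGRR B=RRBB L=BBOO
After move 2 (R): R=RGRG U=WOWG F=OYGY D=YBYR B=WRWB
After move 3 (F'): F=YYOG U=WORR R=BGYG D=BOYR L=BGOW
Query: F face = YYOG

Answer: Y Y O G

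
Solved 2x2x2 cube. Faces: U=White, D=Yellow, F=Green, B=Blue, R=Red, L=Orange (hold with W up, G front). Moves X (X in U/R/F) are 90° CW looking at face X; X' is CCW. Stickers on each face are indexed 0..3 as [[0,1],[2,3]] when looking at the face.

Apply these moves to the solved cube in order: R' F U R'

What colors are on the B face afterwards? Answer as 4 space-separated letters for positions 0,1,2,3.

After move 1 (R'): R=RRRR U=WBWB F=GWGW D=YGYG B=YBYB
After move 2 (F): F=GGWW U=WBOO R=WRBR D=RRYG L=OYOG
After move 3 (U): U=OWOB F=WRWW R=YBBR B=OYYB L=GGOG
After move 4 (R'): R=BRYB U=OYOO F=WWWB D=RRYW B=GYRB
Query: B face = GYRB

Answer: G Y R B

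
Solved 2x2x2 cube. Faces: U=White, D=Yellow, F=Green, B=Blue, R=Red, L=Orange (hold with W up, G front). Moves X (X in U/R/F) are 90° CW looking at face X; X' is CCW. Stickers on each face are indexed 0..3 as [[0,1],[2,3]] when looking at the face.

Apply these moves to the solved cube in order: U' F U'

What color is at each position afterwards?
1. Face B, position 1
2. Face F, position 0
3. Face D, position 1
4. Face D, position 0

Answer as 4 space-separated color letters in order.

After move 1 (U'): U=WWWW F=OOGG R=GGRR B=RRBB L=BBOO
After move 2 (F): F=GOGO U=WWOB R=WGWR D=RGYY L=BYOY
After move 3 (U'): U=WBWO F=BYGO R=GOWR B=WGBB L=RROY
Query 1: B[1] = G
Query 2: F[0] = B
Query 3: D[1] = G
Query 4: D[0] = R

Answer: G B G R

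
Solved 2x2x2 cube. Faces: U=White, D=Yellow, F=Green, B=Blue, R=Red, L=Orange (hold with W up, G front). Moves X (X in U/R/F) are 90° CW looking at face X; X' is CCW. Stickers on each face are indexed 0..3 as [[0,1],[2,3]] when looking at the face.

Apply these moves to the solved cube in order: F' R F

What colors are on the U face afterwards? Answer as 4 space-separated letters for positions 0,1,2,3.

Answer: W G W W

Derivation:
After move 1 (F'): F=GGGG U=WWRR R=YRYR D=OOYY L=OWOW
After move 2 (R): R=YYRR U=WGRG F=GOGY D=OBYB B=RBWB
After move 3 (F): F=GGYO U=WGWW R=RYGR D=RYYB L=OOOB
Query: U face = WGWW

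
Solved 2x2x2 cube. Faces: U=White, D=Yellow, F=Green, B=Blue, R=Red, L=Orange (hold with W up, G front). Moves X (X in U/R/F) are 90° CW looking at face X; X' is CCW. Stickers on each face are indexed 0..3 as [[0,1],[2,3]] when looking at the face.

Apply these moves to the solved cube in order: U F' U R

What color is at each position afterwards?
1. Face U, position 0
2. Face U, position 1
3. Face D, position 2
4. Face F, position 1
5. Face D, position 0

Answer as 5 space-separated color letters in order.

Answer: B B Y O G

Derivation:
After move 1 (U): U=WWWW F=RRGG R=BBRR B=OOBB L=GGOO
After move 2 (F'): F=RGRG U=WWBR R=YBYR D=GOYY L=GWOW
After move 3 (U): U=BWRW F=YBRG R=OOYR B=GWBB L=RGOW
After move 4 (R): R=YORO U=BBRG F=YORY D=GBYG B=WWWB
Query 1: U[0] = B
Query 2: U[1] = B
Query 3: D[2] = Y
Query 4: F[1] = O
Query 5: D[0] = G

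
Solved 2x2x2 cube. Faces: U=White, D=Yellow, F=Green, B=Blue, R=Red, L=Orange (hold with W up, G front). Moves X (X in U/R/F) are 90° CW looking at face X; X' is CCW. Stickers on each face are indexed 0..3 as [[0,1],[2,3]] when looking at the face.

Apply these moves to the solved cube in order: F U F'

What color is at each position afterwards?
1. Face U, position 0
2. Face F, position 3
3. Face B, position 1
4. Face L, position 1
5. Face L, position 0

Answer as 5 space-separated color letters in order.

Answer: O G Y W G

Derivation:
After move 1 (F): F=GGGG U=WWOO R=WRWR D=RRYY L=OYOY
After move 2 (U): U=OWOW F=WRGG R=BBWR B=OYBB L=GGOY
After move 3 (F'): F=RGWG U=OWBW R=RBRR D=GYYY L=GWOO
Query 1: U[0] = O
Query 2: F[3] = G
Query 3: B[1] = Y
Query 4: L[1] = W
Query 5: L[0] = G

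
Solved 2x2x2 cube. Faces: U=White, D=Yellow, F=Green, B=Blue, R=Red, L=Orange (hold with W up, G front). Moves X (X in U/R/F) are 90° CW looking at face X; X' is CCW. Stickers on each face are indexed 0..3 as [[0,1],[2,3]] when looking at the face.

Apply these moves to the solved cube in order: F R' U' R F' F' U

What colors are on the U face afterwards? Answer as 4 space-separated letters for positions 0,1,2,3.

Answer: R B R Y

Derivation:
After move 1 (F): F=GGGG U=WWOO R=WRWR D=RRYY L=OYOY
After move 2 (R'): R=RRWW U=WBOB F=GWGO D=RGYG B=YBRB
After move 3 (U'): U=BBWO F=OYGO R=GWWW B=RRRB L=YBOY
After move 4 (R): R=WGWW U=BYWO F=OGGG D=RRYR B=ORBB
After move 5 (F'): F=GGOG U=BYWW R=RGRW D=BYYR L=YOOW
After move 6 (F'): F=GGGO U=BYRR R=YGBW D=OWYR L=YWOW
After move 7 (U): U=RBRY F=YGGO R=ORBW B=YWBB L=GGOW
Query: U face = RBRY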